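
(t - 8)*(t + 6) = t^2 - 2*t - 48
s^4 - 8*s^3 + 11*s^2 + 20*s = s*(s - 5)*(s - 4)*(s + 1)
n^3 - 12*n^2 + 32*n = n*(n - 8)*(n - 4)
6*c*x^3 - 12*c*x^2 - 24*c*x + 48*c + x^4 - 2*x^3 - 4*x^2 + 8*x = (6*c + x)*(x - 2)^2*(x + 2)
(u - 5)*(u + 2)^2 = u^3 - u^2 - 16*u - 20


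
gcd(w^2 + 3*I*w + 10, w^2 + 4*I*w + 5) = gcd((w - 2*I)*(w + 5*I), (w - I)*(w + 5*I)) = w + 5*I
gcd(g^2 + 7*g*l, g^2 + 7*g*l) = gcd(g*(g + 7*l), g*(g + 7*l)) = g^2 + 7*g*l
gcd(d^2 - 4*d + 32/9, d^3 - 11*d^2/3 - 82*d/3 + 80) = d - 8/3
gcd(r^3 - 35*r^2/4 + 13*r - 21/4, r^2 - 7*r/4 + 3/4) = r^2 - 7*r/4 + 3/4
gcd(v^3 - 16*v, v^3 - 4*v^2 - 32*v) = v^2 + 4*v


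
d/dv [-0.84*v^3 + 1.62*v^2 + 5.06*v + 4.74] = -2.52*v^2 + 3.24*v + 5.06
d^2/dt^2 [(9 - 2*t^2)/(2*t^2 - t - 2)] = 2*(-4*t^3 + 84*t^2 - 54*t + 37)/(8*t^6 - 12*t^5 - 18*t^4 + 23*t^3 + 18*t^2 - 12*t - 8)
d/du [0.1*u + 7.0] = 0.100000000000000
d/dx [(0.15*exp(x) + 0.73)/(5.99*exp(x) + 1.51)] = -4.1462*exp(x)/(5.99*exp(x) + 1.51)^2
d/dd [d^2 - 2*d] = 2*d - 2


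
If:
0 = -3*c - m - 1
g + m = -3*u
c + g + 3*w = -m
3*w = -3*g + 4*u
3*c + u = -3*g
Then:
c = -3/28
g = 1/28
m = -19/28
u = 3/14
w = 1/4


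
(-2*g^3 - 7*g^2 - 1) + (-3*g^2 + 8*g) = -2*g^3 - 10*g^2 + 8*g - 1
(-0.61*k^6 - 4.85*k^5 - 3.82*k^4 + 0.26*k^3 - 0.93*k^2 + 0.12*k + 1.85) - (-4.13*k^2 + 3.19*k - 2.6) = -0.61*k^6 - 4.85*k^5 - 3.82*k^4 + 0.26*k^3 + 3.2*k^2 - 3.07*k + 4.45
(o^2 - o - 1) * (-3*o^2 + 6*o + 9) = -3*o^4 + 9*o^3 + 6*o^2 - 15*o - 9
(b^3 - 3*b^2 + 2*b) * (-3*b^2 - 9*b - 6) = -3*b^5 + 15*b^3 - 12*b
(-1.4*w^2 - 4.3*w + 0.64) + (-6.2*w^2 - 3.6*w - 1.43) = -7.6*w^2 - 7.9*w - 0.79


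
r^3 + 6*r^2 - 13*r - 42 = (r - 3)*(r + 2)*(r + 7)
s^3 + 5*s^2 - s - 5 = (s - 1)*(s + 1)*(s + 5)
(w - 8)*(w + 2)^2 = w^3 - 4*w^2 - 28*w - 32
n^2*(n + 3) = n^3 + 3*n^2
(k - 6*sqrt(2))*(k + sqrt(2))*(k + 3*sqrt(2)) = k^3 - 2*sqrt(2)*k^2 - 42*k - 36*sqrt(2)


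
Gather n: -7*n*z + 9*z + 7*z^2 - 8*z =-7*n*z + 7*z^2 + z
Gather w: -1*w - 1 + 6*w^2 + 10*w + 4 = 6*w^2 + 9*w + 3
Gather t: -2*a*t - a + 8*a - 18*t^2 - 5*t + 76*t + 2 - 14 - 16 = 7*a - 18*t^2 + t*(71 - 2*a) - 28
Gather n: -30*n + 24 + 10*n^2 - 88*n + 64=10*n^2 - 118*n + 88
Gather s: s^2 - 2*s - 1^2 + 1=s^2 - 2*s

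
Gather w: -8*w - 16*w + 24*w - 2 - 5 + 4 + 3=0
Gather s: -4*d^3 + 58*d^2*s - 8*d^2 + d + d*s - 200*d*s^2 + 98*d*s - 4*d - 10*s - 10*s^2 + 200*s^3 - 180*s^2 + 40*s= -4*d^3 - 8*d^2 - 3*d + 200*s^3 + s^2*(-200*d - 190) + s*(58*d^2 + 99*d + 30)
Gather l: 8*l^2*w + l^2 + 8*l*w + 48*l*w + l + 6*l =l^2*(8*w + 1) + l*(56*w + 7)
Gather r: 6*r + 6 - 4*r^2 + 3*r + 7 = -4*r^2 + 9*r + 13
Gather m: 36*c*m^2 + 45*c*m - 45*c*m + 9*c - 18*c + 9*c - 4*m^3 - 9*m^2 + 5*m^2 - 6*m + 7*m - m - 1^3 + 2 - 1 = -4*m^3 + m^2*(36*c - 4)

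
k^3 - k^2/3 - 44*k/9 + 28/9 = (k - 2)*(k - 2/3)*(k + 7/3)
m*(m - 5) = m^2 - 5*m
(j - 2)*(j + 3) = j^2 + j - 6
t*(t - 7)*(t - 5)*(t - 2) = t^4 - 14*t^3 + 59*t^2 - 70*t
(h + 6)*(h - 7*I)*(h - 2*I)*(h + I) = h^4 + 6*h^3 - 8*I*h^3 - 5*h^2 - 48*I*h^2 - 30*h - 14*I*h - 84*I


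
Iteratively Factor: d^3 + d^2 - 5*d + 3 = (d - 1)*(d^2 + 2*d - 3) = (d - 1)*(d + 3)*(d - 1)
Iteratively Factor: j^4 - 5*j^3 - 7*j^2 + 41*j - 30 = (j - 1)*(j^3 - 4*j^2 - 11*j + 30) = (j - 5)*(j - 1)*(j^2 + j - 6) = (j - 5)*(j - 1)*(j + 3)*(j - 2)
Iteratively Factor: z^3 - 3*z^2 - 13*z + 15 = (z + 3)*(z^2 - 6*z + 5) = (z - 5)*(z + 3)*(z - 1)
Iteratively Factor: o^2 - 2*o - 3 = (o + 1)*(o - 3)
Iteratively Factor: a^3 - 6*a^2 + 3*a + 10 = (a + 1)*(a^2 - 7*a + 10) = (a - 5)*(a + 1)*(a - 2)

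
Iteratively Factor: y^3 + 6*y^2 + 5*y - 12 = (y - 1)*(y^2 + 7*y + 12) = (y - 1)*(y + 4)*(y + 3)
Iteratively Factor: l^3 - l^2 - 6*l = (l + 2)*(l^2 - 3*l) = (l - 3)*(l + 2)*(l)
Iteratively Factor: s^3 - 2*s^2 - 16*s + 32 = (s + 4)*(s^2 - 6*s + 8) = (s - 4)*(s + 4)*(s - 2)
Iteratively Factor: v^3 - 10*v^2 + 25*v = (v)*(v^2 - 10*v + 25) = v*(v - 5)*(v - 5)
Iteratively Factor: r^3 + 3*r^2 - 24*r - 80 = (r - 5)*(r^2 + 8*r + 16) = (r - 5)*(r + 4)*(r + 4)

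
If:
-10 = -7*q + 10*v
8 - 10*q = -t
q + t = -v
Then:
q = 10/13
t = -4/13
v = -6/13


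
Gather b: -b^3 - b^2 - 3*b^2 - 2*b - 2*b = -b^3 - 4*b^2 - 4*b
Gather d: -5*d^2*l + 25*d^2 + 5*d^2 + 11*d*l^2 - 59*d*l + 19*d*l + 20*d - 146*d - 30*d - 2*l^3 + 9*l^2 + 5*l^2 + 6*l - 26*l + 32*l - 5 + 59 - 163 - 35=d^2*(30 - 5*l) + d*(11*l^2 - 40*l - 156) - 2*l^3 + 14*l^2 + 12*l - 144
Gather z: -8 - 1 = -9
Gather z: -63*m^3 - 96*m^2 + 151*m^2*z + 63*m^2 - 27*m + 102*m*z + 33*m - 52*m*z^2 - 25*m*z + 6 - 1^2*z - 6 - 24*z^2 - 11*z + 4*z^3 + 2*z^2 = -63*m^3 - 33*m^2 + 6*m + 4*z^3 + z^2*(-52*m - 22) + z*(151*m^2 + 77*m - 12)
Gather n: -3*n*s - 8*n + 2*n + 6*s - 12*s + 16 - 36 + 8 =n*(-3*s - 6) - 6*s - 12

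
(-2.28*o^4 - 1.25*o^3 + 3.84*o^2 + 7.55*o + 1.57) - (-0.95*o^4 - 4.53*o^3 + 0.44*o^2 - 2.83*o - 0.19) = -1.33*o^4 + 3.28*o^3 + 3.4*o^2 + 10.38*o + 1.76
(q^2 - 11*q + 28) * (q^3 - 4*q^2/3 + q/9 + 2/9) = q^5 - 37*q^4/3 + 385*q^3/9 - 115*q^2/3 + 2*q/3 + 56/9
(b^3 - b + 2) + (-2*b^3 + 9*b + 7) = -b^3 + 8*b + 9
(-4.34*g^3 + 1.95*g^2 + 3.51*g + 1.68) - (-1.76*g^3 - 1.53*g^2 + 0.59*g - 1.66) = -2.58*g^3 + 3.48*g^2 + 2.92*g + 3.34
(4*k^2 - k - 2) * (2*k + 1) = 8*k^3 + 2*k^2 - 5*k - 2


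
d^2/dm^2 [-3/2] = 0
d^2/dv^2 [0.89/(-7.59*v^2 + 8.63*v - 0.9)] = (102.542418*v^2 - 116.593026*v - 0.89*(15.18*v - 8.63)*(30.36*v - 17.26) + 12.15918)/(7.59*v^2 - 8.63*v + 0.9)^3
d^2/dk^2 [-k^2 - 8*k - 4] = -2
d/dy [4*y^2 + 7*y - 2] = 8*y + 7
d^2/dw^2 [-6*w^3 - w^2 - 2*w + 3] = -36*w - 2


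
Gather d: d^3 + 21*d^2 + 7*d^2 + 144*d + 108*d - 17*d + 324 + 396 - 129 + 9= d^3 + 28*d^2 + 235*d + 600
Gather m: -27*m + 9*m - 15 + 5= -18*m - 10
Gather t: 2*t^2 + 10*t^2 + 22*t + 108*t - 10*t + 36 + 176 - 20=12*t^2 + 120*t + 192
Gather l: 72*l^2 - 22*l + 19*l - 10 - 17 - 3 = 72*l^2 - 3*l - 30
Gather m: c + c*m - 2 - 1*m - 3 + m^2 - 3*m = c + m^2 + m*(c - 4) - 5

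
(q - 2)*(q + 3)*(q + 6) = q^3 + 7*q^2 - 36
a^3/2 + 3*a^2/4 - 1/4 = (a/2 + 1/2)*(a - 1/2)*(a + 1)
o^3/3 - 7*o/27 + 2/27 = (o/3 + 1/3)*(o - 2/3)*(o - 1/3)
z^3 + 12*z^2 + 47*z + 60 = (z + 3)*(z + 4)*(z + 5)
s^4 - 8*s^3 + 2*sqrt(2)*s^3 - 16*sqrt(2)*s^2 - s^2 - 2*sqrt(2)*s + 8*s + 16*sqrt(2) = (s - 8)*(s - 1)*(s + 1)*(s + 2*sqrt(2))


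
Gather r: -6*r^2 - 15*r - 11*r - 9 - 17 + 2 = -6*r^2 - 26*r - 24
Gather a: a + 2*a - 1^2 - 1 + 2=3*a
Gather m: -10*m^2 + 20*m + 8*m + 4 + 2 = -10*m^2 + 28*m + 6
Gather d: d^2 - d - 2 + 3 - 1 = d^2 - d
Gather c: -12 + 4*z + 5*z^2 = 5*z^2 + 4*z - 12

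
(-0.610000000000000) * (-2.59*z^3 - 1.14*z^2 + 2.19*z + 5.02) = 1.5799*z^3 + 0.6954*z^2 - 1.3359*z - 3.0622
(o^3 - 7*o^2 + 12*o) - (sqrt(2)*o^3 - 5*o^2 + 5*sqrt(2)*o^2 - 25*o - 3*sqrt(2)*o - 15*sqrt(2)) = -sqrt(2)*o^3 + o^3 - 5*sqrt(2)*o^2 - 2*o^2 + 3*sqrt(2)*o + 37*o + 15*sqrt(2)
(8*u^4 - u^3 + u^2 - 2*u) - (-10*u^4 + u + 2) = 18*u^4 - u^3 + u^2 - 3*u - 2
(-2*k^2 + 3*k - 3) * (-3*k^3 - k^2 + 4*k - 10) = 6*k^5 - 7*k^4 - 2*k^3 + 35*k^2 - 42*k + 30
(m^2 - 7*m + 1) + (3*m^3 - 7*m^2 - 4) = 3*m^3 - 6*m^2 - 7*m - 3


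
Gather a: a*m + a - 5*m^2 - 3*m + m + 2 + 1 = a*(m + 1) - 5*m^2 - 2*m + 3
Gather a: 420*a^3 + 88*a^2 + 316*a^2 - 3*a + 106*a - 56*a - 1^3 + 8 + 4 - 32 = 420*a^3 + 404*a^2 + 47*a - 21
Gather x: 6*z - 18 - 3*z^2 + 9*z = -3*z^2 + 15*z - 18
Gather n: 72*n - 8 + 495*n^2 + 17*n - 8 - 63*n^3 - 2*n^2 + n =-63*n^3 + 493*n^2 + 90*n - 16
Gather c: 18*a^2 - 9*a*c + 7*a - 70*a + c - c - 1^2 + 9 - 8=18*a^2 - 9*a*c - 63*a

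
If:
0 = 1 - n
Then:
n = 1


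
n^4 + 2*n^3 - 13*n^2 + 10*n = n*(n - 2)*(n - 1)*(n + 5)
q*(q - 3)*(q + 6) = q^3 + 3*q^2 - 18*q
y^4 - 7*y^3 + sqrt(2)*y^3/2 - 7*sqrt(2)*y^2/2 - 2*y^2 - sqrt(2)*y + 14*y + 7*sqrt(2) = (y - 7)*(y - sqrt(2))*(y + sqrt(2)/2)*(y + sqrt(2))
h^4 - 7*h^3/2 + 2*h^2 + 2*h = h*(h - 2)^2*(h + 1/2)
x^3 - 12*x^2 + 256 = (x - 8)^2*(x + 4)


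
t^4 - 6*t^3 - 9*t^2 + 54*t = t*(t - 6)*(t - 3)*(t + 3)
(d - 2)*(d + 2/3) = d^2 - 4*d/3 - 4/3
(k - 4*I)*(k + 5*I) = k^2 + I*k + 20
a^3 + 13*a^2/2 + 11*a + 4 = (a + 1/2)*(a + 2)*(a + 4)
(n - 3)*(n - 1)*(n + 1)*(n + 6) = n^4 + 3*n^3 - 19*n^2 - 3*n + 18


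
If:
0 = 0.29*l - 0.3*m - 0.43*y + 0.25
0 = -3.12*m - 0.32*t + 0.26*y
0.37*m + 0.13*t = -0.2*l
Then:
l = 2.08519535638497*y - 1.12033454000749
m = 0.582355511172138*y - 0.24965672200724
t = 2.43415303957059 - 4.86546623392835*y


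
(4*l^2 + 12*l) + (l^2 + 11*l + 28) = 5*l^2 + 23*l + 28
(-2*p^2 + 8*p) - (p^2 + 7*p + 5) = -3*p^2 + p - 5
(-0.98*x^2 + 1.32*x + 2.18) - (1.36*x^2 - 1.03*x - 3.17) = -2.34*x^2 + 2.35*x + 5.35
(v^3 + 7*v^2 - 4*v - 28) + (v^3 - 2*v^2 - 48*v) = 2*v^3 + 5*v^2 - 52*v - 28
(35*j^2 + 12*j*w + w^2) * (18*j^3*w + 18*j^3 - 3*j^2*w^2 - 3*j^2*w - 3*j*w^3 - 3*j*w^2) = 630*j^5*w + 630*j^5 + 111*j^4*w^2 + 111*j^4*w - 123*j^3*w^3 - 123*j^3*w^2 - 39*j^2*w^4 - 39*j^2*w^3 - 3*j*w^5 - 3*j*w^4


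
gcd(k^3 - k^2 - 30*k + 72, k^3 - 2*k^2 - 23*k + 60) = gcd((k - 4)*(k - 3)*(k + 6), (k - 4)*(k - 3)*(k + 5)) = k^2 - 7*k + 12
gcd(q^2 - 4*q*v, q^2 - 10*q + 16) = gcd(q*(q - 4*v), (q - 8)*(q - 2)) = 1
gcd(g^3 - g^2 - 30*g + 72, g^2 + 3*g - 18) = g^2 + 3*g - 18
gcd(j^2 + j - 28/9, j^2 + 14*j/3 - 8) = j - 4/3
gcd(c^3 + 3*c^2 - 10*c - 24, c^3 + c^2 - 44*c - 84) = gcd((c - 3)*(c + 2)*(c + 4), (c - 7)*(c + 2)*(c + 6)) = c + 2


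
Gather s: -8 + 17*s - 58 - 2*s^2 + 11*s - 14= -2*s^2 + 28*s - 80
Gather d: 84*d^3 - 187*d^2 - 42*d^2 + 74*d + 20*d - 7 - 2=84*d^3 - 229*d^2 + 94*d - 9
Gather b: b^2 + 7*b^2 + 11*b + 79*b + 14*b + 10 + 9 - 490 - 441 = 8*b^2 + 104*b - 912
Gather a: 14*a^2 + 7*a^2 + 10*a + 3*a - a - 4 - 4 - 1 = 21*a^2 + 12*a - 9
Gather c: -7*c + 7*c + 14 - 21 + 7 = 0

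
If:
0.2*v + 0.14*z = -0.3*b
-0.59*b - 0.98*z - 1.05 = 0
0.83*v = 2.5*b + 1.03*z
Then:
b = 0.62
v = 0.08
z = -1.45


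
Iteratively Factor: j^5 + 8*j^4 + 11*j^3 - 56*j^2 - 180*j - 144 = (j + 3)*(j^4 + 5*j^3 - 4*j^2 - 44*j - 48) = (j + 2)*(j + 3)*(j^3 + 3*j^2 - 10*j - 24) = (j + 2)^2*(j + 3)*(j^2 + j - 12) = (j - 3)*(j + 2)^2*(j + 3)*(j + 4)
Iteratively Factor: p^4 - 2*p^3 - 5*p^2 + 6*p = (p - 3)*(p^3 + p^2 - 2*p) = (p - 3)*(p - 1)*(p^2 + 2*p) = (p - 3)*(p - 1)*(p + 2)*(p)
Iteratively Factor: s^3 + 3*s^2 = (s)*(s^2 + 3*s) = s^2*(s + 3)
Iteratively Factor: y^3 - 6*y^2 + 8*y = (y - 2)*(y^2 - 4*y) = (y - 4)*(y - 2)*(y)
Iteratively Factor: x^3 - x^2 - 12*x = (x - 4)*(x^2 + 3*x) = x*(x - 4)*(x + 3)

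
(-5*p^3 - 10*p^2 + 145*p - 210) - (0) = -5*p^3 - 10*p^2 + 145*p - 210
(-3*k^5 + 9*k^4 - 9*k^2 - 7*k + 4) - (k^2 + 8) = -3*k^5 + 9*k^4 - 10*k^2 - 7*k - 4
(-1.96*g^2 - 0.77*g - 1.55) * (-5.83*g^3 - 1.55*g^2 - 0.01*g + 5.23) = 11.4268*g^5 + 7.5271*g^4 + 10.2496*g^3 - 7.8406*g^2 - 4.0116*g - 8.1065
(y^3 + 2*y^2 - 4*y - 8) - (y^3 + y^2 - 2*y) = y^2 - 2*y - 8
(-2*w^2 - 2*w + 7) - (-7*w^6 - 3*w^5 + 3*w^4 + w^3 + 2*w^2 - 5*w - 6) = 7*w^6 + 3*w^5 - 3*w^4 - w^3 - 4*w^2 + 3*w + 13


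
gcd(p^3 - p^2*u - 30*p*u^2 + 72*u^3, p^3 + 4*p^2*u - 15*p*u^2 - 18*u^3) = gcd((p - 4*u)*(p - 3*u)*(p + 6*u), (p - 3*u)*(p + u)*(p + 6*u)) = p^2 + 3*p*u - 18*u^2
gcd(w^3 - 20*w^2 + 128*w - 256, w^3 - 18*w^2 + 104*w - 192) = w^2 - 12*w + 32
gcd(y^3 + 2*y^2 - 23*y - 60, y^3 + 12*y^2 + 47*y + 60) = y^2 + 7*y + 12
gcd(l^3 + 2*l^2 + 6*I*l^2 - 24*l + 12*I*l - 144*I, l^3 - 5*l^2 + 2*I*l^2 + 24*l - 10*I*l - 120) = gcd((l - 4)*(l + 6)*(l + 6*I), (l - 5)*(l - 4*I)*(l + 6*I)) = l + 6*I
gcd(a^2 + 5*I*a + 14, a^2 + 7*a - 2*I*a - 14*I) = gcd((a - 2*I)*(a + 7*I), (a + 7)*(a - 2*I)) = a - 2*I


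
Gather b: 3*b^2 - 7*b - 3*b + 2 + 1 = 3*b^2 - 10*b + 3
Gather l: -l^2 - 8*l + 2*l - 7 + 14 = -l^2 - 6*l + 7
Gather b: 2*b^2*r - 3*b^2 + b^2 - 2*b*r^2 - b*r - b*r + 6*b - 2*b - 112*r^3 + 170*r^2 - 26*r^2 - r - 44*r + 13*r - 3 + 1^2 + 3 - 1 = b^2*(2*r - 2) + b*(-2*r^2 - 2*r + 4) - 112*r^3 + 144*r^2 - 32*r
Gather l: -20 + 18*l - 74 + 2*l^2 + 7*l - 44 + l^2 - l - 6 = 3*l^2 + 24*l - 144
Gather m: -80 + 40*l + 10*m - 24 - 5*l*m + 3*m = 40*l + m*(13 - 5*l) - 104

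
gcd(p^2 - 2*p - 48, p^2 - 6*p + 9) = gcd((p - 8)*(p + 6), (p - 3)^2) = 1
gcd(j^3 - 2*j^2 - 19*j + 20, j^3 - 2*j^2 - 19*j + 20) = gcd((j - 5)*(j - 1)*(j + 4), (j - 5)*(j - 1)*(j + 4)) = j^3 - 2*j^2 - 19*j + 20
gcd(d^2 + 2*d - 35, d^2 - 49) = d + 7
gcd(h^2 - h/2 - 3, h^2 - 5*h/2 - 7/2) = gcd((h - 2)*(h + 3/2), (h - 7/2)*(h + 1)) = 1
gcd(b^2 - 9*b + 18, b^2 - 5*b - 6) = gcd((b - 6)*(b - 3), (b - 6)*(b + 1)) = b - 6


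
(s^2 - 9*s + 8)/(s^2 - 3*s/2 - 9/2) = 2*(-s^2 + 9*s - 8)/(-2*s^2 + 3*s + 9)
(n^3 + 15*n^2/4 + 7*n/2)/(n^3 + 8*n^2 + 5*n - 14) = n*(4*n + 7)/(4*(n^2 + 6*n - 7))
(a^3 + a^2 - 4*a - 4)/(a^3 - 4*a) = (a + 1)/a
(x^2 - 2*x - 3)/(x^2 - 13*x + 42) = (x^2 - 2*x - 3)/(x^2 - 13*x + 42)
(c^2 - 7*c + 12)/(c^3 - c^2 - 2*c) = (-c^2 + 7*c - 12)/(c*(-c^2 + c + 2))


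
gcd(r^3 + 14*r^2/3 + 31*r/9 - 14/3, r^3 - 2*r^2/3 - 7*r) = r + 7/3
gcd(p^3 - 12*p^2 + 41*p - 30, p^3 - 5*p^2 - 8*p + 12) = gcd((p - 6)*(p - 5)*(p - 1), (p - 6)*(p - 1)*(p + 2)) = p^2 - 7*p + 6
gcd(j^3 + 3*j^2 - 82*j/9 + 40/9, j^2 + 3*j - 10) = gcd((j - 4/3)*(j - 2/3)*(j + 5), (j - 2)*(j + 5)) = j + 5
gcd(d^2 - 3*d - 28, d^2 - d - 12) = 1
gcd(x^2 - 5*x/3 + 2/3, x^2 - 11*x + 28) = 1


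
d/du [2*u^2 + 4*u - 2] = 4*u + 4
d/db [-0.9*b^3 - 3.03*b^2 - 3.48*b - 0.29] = -2.7*b^2 - 6.06*b - 3.48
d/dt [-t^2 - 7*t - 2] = -2*t - 7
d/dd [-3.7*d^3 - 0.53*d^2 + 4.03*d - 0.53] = -11.1*d^2 - 1.06*d + 4.03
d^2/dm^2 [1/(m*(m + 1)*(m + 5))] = 2*(6*m^4 + 48*m^3 + 123*m^2 + 90*m + 25)/(m^3*(m^6 + 18*m^5 + 123*m^4 + 396*m^3 + 615*m^2 + 450*m + 125))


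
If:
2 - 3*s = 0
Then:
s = 2/3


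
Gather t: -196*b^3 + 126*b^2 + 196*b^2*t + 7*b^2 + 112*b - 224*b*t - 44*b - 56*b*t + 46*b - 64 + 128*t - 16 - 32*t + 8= -196*b^3 + 133*b^2 + 114*b + t*(196*b^2 - 280*b + 96) - 72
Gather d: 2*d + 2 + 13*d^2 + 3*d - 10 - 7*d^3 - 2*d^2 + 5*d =-7*d^3 + 11*d^2 + 10*d - 8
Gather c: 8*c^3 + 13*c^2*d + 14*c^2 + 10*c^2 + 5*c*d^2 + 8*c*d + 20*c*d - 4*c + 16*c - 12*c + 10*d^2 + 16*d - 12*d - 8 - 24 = 8*c^3 + c^2*(13*d + 24) + c*(5*d^2 + 28*d) + 10*d^2 + 4*d - 32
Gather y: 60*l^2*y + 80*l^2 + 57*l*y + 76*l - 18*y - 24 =80*l^2 + 76*l + y*(60*l^2 + 57*l - 18) - 24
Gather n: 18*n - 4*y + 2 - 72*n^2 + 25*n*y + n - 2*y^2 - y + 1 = -72*n^2 + n*(25*y + 19) - 2*y^2 - 5*y + 3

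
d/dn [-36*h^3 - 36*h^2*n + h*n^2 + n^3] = -36*h^2 + 2*h*n + 3*n^2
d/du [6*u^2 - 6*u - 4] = 12*u - 6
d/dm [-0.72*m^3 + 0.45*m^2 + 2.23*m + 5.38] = -2.16*m^2 + 0.9*m + 2.23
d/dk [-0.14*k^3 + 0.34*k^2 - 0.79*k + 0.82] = -0.42*k^2 + 0.68*k - 0.79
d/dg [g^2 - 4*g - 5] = 2*g - 4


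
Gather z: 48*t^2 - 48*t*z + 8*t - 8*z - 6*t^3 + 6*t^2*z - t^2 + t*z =-6*t^3 + 47*t^2 + 8*t + z*(6*t^2 - 47*t - 8)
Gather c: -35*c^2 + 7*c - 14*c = -35*c^2 - 7*c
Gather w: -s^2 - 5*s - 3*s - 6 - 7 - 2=-s^2 - 8*s - 15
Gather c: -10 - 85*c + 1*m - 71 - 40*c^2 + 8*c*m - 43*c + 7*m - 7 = -40*c^2 + c*(8*m - 128) + 8*m - 88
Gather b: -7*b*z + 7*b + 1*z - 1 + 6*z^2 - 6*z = b*(7 - 7*z) + 6*z^2 - 5*z - 1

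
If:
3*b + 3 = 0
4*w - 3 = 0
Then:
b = -1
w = 3/4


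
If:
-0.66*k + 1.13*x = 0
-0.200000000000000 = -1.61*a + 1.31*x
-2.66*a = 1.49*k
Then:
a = 0.07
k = -0.12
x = -0.07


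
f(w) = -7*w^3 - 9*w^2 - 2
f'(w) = -21*w^2 - 18*w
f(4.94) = -1065.51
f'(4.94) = -601.40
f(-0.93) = -4.15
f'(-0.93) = -1.42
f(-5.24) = 758.03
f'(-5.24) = -482.29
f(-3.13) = 124.48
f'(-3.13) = -149.39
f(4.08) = -627.24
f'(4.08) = -423.01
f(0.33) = -3.23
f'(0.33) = -8.23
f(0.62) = -7.13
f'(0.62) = -19.23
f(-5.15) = 715.43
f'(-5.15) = -464.27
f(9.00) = -5834.00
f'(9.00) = -1863.00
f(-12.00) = 10798.00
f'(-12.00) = -2808.00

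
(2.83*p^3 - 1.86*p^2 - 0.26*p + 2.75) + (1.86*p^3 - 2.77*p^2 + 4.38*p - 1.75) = 4.69*p^3 - 4.63*p^2 + 4.12*p + 1.0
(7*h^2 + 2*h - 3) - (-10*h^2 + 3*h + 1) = 17*h^2 - h - 4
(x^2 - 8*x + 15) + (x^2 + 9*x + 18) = 2*x^2 + x + 33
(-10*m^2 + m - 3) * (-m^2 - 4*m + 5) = 10*m^4 + 39*m^3 - 51*m^2 + 17*m - 15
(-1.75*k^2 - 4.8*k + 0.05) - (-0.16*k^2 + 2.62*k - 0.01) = -1.59*k^2 - 7.42*k + 0.06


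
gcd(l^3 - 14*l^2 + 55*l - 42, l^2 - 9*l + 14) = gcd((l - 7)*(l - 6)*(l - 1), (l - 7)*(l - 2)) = l - 7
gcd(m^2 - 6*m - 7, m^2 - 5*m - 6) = m + 1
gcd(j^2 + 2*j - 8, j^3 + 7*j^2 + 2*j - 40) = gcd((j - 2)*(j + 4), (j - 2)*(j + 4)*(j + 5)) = j^2 + 2*j - 8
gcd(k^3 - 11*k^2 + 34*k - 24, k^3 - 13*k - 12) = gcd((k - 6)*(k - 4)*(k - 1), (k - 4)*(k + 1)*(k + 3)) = k - 4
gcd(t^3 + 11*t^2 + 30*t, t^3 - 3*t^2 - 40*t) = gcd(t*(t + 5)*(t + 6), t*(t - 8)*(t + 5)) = t^2 + 5*t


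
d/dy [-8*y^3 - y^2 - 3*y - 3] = -24*y^2 - 2*y - 3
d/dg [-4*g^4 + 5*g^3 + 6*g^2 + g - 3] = -16*g^3 + 15*g^2 + 12*g + 1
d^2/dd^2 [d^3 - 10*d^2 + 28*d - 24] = 6*d - 20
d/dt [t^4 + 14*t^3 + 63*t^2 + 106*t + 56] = 4*t^3 + 42*t^2 + 126*t + 106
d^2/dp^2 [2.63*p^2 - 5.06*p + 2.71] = 5.26000000000000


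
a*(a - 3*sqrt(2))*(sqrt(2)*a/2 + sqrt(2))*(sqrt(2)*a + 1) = a^4 - 5*sqrt(2)*a^3/2 + 2*a^3 - 5*sqrt(2)*a^2 - 3*a^2 - 6*a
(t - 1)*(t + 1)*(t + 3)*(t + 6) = t^4 + 9*t^3 + 17*t^2 - 9*t - 18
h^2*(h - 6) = h^3 - 6*h^2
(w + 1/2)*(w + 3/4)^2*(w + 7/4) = w^4 + 15*w^3/4 + 77*w^2/16 + 165*w/64 + 63/128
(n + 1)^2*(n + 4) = n^3 + 6*n^2 + 9*n + 4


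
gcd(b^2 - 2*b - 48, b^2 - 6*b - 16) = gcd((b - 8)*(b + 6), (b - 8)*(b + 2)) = b - 8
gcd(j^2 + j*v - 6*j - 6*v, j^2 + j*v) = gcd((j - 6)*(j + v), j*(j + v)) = j + v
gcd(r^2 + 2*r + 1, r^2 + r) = r + 1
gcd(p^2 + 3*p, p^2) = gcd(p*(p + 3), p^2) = p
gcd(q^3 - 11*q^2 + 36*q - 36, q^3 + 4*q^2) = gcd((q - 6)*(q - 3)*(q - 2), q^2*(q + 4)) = 1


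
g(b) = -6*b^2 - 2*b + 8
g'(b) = -12*b - 2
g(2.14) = -23.76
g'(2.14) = -27.68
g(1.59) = -10.35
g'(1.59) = -21.08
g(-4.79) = -120.08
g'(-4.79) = 55.48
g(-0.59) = 7.09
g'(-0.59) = 5.08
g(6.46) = -255.31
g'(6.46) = -79.52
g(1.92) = -17.96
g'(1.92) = -25.04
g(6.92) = -293.16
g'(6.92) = -85.04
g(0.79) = 2.68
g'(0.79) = -11.48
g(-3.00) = -40.00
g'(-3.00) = 34.00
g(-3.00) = -40.00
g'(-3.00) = 34.00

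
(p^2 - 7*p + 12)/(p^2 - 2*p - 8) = (p - 3)/(p + 2)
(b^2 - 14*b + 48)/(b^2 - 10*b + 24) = (b - 8)/(b - 4)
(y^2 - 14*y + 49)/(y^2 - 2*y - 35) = (y - 7)/(y + 5)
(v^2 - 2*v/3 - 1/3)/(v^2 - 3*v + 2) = (v + 1/3)/(v - 2)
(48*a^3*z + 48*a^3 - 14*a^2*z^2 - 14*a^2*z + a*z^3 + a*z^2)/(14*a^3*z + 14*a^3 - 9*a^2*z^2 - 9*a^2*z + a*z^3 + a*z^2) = (48*a^2 - 14*a*z + z^2)/(14*a^2 - 9*a*z + z^2)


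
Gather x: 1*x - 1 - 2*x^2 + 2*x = -2*x^2 + 3*x - 1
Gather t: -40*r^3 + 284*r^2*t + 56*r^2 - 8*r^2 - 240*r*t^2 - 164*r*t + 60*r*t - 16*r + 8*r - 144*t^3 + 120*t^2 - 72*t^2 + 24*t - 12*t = -40*r^3 + 48*r^2 - 8*r - 144*t^3 + t^2*(48 - 240*r) + t*(284*r^2 - 104*r + 12)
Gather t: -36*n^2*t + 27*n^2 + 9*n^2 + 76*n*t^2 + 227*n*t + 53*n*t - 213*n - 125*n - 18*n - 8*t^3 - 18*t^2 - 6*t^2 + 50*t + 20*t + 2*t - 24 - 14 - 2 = 36*n^2 - 356*n - 8*t^3 + t^2*(76*n - 24) + t*(-36*n^2 + 280*n + 72) - 40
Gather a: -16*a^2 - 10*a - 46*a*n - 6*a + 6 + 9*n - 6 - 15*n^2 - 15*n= -16*a^2 + a*(-46*n - 16) - 15*n^2 - 6*n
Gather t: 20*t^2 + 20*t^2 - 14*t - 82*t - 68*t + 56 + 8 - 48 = 40*t^2 - 164*t + 16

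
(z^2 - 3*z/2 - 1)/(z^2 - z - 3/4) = 2*(z - 2)/(2*z - 3)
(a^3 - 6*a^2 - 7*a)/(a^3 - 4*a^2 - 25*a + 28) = a*(a + 1)/(a^2 + 3*a - 4)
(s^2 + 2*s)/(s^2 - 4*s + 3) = s*(s + 2)/(s^2 - 4*s + 3)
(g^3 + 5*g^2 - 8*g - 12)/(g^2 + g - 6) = (g^2 + 7*g + 6)/(g + 3)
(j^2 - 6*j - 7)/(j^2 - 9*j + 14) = (j + 1)/(j - 2)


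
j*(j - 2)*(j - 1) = j^3 - 3*j^2 + 2*j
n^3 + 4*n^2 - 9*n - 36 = (n - 3)*(n + 3)*(n + 4)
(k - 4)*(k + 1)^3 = k^4 - k^3 - 9*k^2 - 11*k - 4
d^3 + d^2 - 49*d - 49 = (d - 7)*(d + 1)*(d + 7)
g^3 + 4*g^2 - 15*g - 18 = (g - 3)*(g + 1)*(g + 6)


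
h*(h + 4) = h^2 + 4*h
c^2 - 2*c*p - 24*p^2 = (c - 6*p)*(c + 4*p)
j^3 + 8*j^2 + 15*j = j*(j + 3)*(j + 5)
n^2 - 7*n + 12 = (n - 4)*(n - 3)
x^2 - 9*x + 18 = (x - 6)*(x - 3)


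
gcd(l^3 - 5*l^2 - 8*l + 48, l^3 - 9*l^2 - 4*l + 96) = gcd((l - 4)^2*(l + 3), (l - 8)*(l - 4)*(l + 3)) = l^2 - l - 12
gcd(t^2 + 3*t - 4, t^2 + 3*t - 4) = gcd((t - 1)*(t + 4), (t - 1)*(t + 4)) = t^2 + 3*t - 4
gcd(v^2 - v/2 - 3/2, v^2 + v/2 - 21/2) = 1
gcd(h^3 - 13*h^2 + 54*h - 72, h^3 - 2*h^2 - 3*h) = h - 3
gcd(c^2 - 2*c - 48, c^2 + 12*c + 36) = c + 6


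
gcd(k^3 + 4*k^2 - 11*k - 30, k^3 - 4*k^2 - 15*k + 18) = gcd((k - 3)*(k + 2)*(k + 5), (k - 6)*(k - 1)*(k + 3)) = 1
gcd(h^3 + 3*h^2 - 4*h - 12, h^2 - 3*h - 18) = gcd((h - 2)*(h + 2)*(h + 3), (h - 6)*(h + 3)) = h + 3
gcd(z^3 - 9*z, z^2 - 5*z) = z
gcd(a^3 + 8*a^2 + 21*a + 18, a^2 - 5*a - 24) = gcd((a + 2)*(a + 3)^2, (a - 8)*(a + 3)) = a + 3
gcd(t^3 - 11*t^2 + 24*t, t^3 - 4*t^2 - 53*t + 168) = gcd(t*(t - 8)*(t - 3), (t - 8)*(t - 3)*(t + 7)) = t^2 - 11*t + 24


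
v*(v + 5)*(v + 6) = v^3 + 11*v^2 + 30*v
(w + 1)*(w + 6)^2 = w^3 + 13*w^2 + 48*w + 36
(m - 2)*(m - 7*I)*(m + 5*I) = m^3 - 2*m^2 - 2*I*m^2 + 35*m + 4*I*m - 70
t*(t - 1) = t^2 - t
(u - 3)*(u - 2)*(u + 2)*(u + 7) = u^4 + 4*u^3 - 25*u^2 - 16*u + 84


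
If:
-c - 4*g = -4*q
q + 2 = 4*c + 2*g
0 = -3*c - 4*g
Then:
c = 2/3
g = -1/2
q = -1/3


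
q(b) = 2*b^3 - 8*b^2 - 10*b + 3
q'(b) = 6*b^2 - 16*b - 10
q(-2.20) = -35.02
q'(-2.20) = 54.24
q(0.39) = -2.00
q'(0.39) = -15.33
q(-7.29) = -1124.09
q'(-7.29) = 425.50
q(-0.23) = 4.85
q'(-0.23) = -6.00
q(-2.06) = -27.83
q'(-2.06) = 48.42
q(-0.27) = 5.08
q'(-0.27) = -5.24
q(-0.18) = 4.53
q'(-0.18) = -6.93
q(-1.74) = -14.36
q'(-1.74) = 36.01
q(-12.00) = -4485.00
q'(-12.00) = 1046.00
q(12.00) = 2187.00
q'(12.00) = 662.00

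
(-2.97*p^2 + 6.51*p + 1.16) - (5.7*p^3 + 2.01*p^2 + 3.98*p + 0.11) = -5.7*p^3 - 4.98*p^2 + 2.53*p + 1.05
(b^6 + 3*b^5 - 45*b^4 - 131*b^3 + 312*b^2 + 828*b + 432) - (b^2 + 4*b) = b^6 + 3*b^5 - 45*b^4 - 131*b^3 + 311*b^2 + 824*b + 432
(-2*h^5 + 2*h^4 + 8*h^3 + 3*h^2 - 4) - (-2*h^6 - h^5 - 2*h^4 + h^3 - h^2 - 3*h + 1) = 2*h^6 - h^5 + 4*h^4 + 7*h^3 + 4*h^2 + 3*h - 5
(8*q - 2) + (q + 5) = 9*q + 3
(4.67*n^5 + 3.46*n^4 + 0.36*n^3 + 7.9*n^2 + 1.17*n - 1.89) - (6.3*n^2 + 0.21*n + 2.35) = 4.67*n^5 + 3.46*n^4 + 0.36*n^3 + 1.6*n^2 + 0.96*n - 4.24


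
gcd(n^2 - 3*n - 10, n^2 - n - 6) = n + 2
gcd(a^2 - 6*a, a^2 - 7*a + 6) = a - 6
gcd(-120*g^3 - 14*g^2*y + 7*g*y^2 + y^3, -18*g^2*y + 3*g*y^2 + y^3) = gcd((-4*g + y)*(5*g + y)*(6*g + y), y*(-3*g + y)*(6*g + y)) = 6*g + y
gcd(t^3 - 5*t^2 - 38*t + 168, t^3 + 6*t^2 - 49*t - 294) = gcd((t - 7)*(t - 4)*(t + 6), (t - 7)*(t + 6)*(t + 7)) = t^2 - t - 42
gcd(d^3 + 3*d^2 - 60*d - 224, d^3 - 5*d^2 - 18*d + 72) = d + 4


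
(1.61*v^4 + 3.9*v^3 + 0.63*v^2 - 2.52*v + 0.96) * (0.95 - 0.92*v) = -1.4812*v^5 - 2.0585*v^4 + 3.1254*v^3 + 2.9169*v^2 - 3.2772*v + 0.912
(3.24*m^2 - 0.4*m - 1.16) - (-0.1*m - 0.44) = 3.24*m^2 - 0.3*m - 0.72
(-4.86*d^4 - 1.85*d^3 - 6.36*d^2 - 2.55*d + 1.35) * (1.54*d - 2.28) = -7.4844*d^5 + 8.2318*d^4 - 5.5764*d^3 + 10.5738*d^2 + 7.893*d - 3.078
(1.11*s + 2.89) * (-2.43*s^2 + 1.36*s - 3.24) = -2.6973*s^3 - 5.5131*s^2 + 0.334*s - 9.3636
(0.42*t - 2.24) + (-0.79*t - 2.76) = -0.37*t - 5.0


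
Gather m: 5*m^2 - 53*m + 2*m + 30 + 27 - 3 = 5*m^2 - 51*m + 54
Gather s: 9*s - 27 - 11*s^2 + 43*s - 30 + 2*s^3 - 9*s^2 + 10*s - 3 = 2*s^3 - 20*s^2 + 62*s - 60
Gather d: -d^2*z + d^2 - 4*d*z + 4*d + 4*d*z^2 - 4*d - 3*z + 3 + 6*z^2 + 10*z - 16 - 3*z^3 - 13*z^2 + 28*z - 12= d^2*(1 - z) + d*(4*z^2 - 4*z) - 3*z^3 - 7*z^2 + 35*z - 25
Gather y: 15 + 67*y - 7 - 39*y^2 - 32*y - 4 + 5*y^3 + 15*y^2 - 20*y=5*y^3 - 24*y^2 + 15*y + 4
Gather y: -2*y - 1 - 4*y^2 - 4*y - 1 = -4*y^2 - 6*y - 2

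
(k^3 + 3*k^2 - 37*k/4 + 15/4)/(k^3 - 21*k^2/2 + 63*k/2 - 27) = (2*k^2 + 9*k - 5)/(2*(k^2 - 9*k + 18))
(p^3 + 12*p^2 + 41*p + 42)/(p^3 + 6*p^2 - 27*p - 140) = (p^2 + 5*p + 6)/(p^2 - p - 20)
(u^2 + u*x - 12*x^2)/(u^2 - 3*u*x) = (u + 4*x)/u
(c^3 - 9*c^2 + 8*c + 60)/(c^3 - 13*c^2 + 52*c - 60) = (c + 2)/(c - 2)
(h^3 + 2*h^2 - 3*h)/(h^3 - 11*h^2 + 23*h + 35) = h*(h^2 + 2*h - 3)/(h^3 - 11*h^2 + 23*h + 35)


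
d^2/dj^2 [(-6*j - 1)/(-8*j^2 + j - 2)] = 2*((6*j + 1)*(16*j - 1)^2 - 2*(72*j + 1)*(8*j^2 - j + 2))/(8*j^2 - j + 2)^3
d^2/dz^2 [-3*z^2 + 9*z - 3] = -6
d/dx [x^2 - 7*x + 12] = 2*x - 7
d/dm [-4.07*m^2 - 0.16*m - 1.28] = -8.14*m - 0.16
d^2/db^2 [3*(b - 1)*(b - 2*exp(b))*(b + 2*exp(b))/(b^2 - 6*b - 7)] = 6*(-8*b^5*exp(2*b) + 112*b^4*exp(2*b) - 340*b^3*exp(2*b) + 37*b^3 - 340*b^2*exp(2*b) + 105*b^2 - 388*b*exp(2*b) + 147*b + 4*exp(2*b) - 49)/(b^6 - 18*b^5 + 87*b^4 + 36*b^3 - 609*b^2 - 882*b - 343)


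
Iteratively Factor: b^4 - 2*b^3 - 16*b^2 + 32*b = (b - 4)*(b^3 + 2*b^2 - 8*b) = (b - 4)*(b + 4)*(b^2 - 2*b) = b*(b - 4)*(b + 4)*(b - 2)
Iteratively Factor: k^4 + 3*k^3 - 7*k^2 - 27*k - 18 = (k + 2)*(k^3 + k^2 - 9*k - 9) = (k - 3)*(k + 2)*(k^2 + 4*k + 3) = (k - 3)*(k + 2)*(k + 3)*(k + 1)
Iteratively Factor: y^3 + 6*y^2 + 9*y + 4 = (y + 1)*(y^2 + 5*y + 4) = (y + 1)^2*(y + 4)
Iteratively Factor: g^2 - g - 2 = (g + 1)*(g - 2)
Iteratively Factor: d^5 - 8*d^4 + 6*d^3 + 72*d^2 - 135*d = (d - 5)*(d^4 - 3*d^3 - 9*d^2 + 27*d) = (d - 5)*(d - 3)*(d^3 - 9*d) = d*(d - 5)*(d - 3)*(d^2 - 9) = d*(d - 5)*(d - 3)*(d + 3)*(d - 3)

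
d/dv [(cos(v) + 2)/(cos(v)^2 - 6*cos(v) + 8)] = (cos(v)^2 + 4*cos(v) - 20)*sin(v)/(cos(v)^2 - 6*cos(v) + 8)^2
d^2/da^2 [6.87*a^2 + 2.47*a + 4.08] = 13.7400000000000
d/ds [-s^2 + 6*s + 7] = 6 - 2*s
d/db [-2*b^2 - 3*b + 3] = -4*b - 3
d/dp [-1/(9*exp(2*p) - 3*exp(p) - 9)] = (6*exp(p) - 1)*exp(p)/(3*(-3*exp(2*p) + exp(p) + 3)^2)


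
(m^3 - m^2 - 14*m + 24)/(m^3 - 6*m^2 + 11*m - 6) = (m + 4)/(m - 1)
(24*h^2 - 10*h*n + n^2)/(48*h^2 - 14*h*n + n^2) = (4*h - n)/(8*h - n)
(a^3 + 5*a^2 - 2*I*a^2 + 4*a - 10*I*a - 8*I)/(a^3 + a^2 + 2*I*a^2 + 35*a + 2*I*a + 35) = (a^2 + 2*a*(2 - I) - 8*I)/(a^2 + 2*I*a + 35)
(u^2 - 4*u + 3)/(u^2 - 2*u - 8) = (-u^2 + 4*u - 3)/(-u^2 + 2*u + 8)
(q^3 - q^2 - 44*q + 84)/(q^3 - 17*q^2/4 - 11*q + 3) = 4*(q^2 + 5*q - 14)/(4*q^2 + 7*q - 2)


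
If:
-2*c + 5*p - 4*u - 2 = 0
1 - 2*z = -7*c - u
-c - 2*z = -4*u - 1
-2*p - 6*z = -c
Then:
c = -57/496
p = 27/248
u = -19/62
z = -55/992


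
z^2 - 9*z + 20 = (z - 5)*(z - 4)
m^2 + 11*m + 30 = (m + 5)*(m + 6)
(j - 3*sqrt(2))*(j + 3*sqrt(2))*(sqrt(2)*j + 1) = sqrt(2)*j^3 + j^2 - 18*sqrt(2)*j - 18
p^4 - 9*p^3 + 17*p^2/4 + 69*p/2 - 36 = (p - 8)*(p - 3/2)^2*(p + 2)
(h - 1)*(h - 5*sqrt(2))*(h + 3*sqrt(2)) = h^3 - 2*sqrt(2)*h^2 - h^2 - 30*h + 2*sqrt(2)*h + 30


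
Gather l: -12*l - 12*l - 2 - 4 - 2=-24*l - 8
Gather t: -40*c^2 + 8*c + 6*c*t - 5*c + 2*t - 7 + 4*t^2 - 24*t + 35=-40*c^2 + 3*c + 4*t^2 + t*(6*c - 22) + 28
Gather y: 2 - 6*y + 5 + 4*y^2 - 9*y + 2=4*y^2 - 15*y + 9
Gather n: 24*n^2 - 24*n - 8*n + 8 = 24*n^2 - 32*n + 8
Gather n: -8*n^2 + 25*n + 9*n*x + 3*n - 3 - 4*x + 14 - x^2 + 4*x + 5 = -8*n^2 + n*(9*x + 28) - x^2 + 16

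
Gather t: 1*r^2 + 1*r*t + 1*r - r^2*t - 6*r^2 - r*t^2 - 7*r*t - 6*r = -5*r^2 - r*t^2 - 5*r + t*(-r^2 - 6*r)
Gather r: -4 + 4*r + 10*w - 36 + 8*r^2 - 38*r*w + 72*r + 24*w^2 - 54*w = 8*r^2 + r*(76 - 38*w) + 24*w^2 - 44*w - 40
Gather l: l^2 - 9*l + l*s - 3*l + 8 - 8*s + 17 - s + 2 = l^2 + l*(s - 12) - 9*s + 27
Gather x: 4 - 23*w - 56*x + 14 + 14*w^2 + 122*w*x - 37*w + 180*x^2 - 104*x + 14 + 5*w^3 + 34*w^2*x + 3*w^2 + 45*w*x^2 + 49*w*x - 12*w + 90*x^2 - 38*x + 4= 5*w^3 + 17*w^2 - 72*w + x^2*(45*w + 270) + x*(34*w^2 + 171*w - 198) + 36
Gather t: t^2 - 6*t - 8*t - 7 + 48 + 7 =t^2 - 14*t + 48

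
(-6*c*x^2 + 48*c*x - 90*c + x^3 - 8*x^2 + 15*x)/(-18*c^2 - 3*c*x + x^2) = (x^2 - 8*x + 15)/(3*c + x)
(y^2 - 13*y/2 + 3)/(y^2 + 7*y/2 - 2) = (y - 6)/(y + 4)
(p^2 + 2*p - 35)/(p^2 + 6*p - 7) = (p - 5)/(p - 1)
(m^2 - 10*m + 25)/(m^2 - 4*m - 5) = (m - 5)/(m + 1)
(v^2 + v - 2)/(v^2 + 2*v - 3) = (v + 2)/(v + 3)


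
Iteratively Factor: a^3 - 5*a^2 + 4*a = (a - 4)*(a^2 - a) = (a - 4)*(a - 1)*(a)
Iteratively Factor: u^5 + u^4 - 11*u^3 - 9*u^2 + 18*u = (u - 3)*(u^4 + 4*u^3 + u^2 - 6*u) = u*(u - 3)*(u^3 + 4*u^2 + u - 6) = u*(u - 3)*(u + 3)*(u^2 + u - 2) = u*(u - 3)*(u - 1)*(u + 3)*(u + 2)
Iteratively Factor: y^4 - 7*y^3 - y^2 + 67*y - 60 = (y - 4)*(y^3 - 3*y^2 - 13*y + 15) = (y - 4)*(y + 3)*(y^2 - 6*y + 5) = (y - 4)*(y - 1)*(y + 3)*(y - 5)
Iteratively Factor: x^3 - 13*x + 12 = (x - 1)*(x^2 + x - 12) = (x - 3)*(x - 1)*(x + 4)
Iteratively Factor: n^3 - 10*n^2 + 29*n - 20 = (n - 4)*(n^2 - 6*n + 5) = (n - 4)*(n - 1)*(n - 5)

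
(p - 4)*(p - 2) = p^2 - 6*p + 8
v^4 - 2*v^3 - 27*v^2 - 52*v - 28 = (v - 7)*(v + 1)*(v + 2)^2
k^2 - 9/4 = (k - 3/2)*(k + 3/2)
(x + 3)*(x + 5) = x^2 + 8*x + 15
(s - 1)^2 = s^2 - 2*s + 1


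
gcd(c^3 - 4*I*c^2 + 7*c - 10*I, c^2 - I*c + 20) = c - 5*I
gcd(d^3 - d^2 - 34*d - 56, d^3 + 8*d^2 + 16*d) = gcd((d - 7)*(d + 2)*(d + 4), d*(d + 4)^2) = d + 4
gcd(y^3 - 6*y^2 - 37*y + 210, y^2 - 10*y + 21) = y - 7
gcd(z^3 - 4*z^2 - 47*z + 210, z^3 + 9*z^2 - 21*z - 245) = z^2 + 2*z - 35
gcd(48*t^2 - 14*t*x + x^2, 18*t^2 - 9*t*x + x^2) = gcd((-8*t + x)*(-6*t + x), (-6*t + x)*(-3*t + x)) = -6*t + x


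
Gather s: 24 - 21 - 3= 0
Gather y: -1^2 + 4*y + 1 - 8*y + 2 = 2 - 4*y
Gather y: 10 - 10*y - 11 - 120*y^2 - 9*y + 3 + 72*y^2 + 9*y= -48*y^2 - 10*y + 2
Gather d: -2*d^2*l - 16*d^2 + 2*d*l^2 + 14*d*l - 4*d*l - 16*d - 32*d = d^2*(-2*l - 16) + d*(2*l^2 + 10*l - 48)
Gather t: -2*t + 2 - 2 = -2*t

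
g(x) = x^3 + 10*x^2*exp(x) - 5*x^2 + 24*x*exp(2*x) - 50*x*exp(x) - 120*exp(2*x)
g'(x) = 10*x^2*exp(x) + 3*x^2 + 48*x*exp(2*x) - 30*x*exp(x) - 10*x - 216*exp(2*x) - 50*exp(x)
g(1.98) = -4247.03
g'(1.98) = -6861.69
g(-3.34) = -83.42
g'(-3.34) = 72.13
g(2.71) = -13363.84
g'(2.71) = -20282.18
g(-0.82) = -9.99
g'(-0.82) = -47.54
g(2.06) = -4831.28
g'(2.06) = -7761.92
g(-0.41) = -43.37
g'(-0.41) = -123.10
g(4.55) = -98664.08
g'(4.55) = 23451.64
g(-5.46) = -309.40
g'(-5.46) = 145.78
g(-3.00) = -60.53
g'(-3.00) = 62.58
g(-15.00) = -4500.00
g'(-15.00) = 825.00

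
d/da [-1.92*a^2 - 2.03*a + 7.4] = -3.84*a - 2.03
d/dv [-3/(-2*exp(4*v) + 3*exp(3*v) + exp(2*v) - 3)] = (-24*exp(2*v) + 27*exp(v) + 6)*exp(2*v)/(2*exp(4*v) - 3*exp(3*v) - exp(2*v) + 3)^2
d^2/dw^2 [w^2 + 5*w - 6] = 2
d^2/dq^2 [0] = 0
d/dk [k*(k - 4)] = 2*k - 4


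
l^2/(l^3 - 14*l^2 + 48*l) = l/(l^2 - 14*l + 48)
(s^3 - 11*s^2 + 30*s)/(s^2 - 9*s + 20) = s*(s - 6)/(s - 4)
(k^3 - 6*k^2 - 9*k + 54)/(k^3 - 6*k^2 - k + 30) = (k^2 - 3*k - 18)/(k^2 - 3*k - 10)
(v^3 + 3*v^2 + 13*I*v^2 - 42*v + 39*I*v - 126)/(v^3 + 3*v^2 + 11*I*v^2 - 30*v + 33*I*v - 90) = (v + 7*I)/(v + 5*I)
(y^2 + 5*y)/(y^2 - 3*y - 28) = y*(y + 5)/(y^2 - 3*y - 28)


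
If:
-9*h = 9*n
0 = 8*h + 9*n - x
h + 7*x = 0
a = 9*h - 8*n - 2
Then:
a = -2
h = 0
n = 0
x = 0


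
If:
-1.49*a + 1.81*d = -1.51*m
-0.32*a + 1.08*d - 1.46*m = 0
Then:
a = 4.14893203883495*m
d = 2.58116504854369*m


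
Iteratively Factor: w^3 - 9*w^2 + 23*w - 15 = (w - 1)*(w^2 - 8*w + 15) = (w - 5)*(w - 1)*(w - 3)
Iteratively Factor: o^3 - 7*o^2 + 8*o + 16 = (o - 4)*(o^2 - 3*o - 4) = (o - 4)*(o + 1)*(o - 4)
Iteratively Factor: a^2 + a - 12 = (a - 3)*(a + 4)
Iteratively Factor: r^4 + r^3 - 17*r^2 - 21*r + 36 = (r + 3)*(r^3 - 2*r^2 - 11*r + 12) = (r + 3)^2*(r^2 - 5*r + 4) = (r - 4)*(r + 3)^2*(r - 1)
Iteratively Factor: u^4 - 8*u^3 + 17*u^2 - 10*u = (u - 2)*(u^3 - 6*u^2 + 5*u) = u*(u - 2)*(u^2 - 6*u + 5) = u*(u - 5)*(u - 2)*(u - 1)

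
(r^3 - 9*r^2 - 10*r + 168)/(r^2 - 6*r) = r - 3 - 28/r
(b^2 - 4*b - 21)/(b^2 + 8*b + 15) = (b - 7)/(b + 5)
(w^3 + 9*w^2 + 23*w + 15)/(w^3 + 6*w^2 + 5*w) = (w + 3)/w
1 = 1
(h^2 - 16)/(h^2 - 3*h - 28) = (h - 4)/(h - 7)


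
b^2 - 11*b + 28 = (b - 7)*(b - 4)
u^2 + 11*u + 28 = (u + 4)*(u + 7)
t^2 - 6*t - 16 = (t - 8)*(t + 2)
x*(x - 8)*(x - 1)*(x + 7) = x^4 - 2*x^3 - 55*x^2 + 56*x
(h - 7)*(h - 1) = h^2 - 8*h + 7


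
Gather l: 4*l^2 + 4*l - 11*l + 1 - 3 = 4*l^2 - 7*l - 2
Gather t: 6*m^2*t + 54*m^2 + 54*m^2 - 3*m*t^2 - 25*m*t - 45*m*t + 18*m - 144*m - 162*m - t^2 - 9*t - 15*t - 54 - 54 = 108*m^2 - 288*m + t^2*(-3*m - 1) + t*(6*m^2 - 70*m - 24) - 108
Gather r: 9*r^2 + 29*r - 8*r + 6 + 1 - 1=9*r^2 + 21*r + 6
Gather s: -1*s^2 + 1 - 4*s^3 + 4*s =-4*s^3 - s^2 + 4*s + 1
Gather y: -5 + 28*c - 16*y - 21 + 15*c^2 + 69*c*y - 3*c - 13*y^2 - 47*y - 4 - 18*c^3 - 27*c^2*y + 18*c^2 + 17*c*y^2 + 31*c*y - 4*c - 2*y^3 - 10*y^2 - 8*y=-18*c^3 + 33*c^2 + 21*c - 2*y^3 + y^2*(17*c - 23) + y*(-27*c^2 + 100*c - 71) - 30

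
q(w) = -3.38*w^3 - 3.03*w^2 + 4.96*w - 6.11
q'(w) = -10.14*w^2 - 6.06*w + 4.96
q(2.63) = -75.51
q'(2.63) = -81.12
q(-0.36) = -8.13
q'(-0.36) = 5.83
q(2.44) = -61.15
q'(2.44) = -70.20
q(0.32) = -4.94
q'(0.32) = 1.98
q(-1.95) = -2.24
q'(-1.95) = -21.78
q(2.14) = -42.50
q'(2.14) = -54.45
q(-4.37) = 196.42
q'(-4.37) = -162.20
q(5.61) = -670.41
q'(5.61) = -348.16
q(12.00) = -6223.55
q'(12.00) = -1527.92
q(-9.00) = 2167.84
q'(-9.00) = -761.84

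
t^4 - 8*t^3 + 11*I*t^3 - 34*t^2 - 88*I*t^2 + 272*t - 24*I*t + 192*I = (t - 8)*(t + I)*(t + 4*I)*(t + 6*I)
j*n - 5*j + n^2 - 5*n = (j + n)*(n - 5)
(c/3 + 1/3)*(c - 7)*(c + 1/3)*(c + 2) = c^4/3 - 11*c^3/9 - 61*c^2/9 - 61*c/9 - 14/9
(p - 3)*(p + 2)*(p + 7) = p^3 + 6*p^2 - 13*p - 42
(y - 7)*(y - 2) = y^2 - 9*y + 14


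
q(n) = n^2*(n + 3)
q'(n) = n^2 + 2*n*(n + 3) = 3*n*(n + 2)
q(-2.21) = 3.86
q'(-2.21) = 1.39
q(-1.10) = 2.30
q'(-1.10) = -2.97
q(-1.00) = 2.00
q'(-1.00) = -3.00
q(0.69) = 1.76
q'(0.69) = 5.57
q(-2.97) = 0.26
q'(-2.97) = 8.64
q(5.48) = 254.66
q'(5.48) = 122.97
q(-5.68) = -86.46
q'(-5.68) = 62.71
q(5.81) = 297.39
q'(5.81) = 136.13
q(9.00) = 972.00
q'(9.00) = 297.00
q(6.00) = 324.00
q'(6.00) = 144.00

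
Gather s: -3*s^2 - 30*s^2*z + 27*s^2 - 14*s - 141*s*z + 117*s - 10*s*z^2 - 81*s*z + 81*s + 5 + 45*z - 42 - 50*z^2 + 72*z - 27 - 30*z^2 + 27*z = s^2*(24 - 30*z) + s*(-10*z^2 - 222*z + 184) - 80*z^2 + 144*z - 64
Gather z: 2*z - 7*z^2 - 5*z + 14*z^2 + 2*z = 7*z^2 - z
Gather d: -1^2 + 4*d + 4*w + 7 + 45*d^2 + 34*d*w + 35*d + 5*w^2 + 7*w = 45*d^2 + d*(34*w + 39) + 5*w^2 + 11*w + 6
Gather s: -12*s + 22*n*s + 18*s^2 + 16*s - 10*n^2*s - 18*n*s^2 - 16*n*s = s^2*(18 - 18*n) + s*(-10*n^2 + 6*n + 4)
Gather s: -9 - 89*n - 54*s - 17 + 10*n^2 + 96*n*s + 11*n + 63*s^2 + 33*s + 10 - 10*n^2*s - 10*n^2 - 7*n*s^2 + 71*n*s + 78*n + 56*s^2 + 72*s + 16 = s^2*(119 - 7*n) + s*(-10*n^2 + 167*n + 51)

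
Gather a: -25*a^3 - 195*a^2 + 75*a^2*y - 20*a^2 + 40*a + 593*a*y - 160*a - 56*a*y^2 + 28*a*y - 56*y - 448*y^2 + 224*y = -25*a^3 + a^2*(75*y - 215) + a*(-56*y^2 + 621*y - 120) - 448*y^2 + 168*y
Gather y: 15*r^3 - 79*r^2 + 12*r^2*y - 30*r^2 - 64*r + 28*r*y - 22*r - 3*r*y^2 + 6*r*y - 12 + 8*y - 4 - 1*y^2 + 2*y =15*r^3 - 109*r^2 - 86*r + y^2*(-3*r - 1) + y*(12*r^2 + 34*r + 10) - 16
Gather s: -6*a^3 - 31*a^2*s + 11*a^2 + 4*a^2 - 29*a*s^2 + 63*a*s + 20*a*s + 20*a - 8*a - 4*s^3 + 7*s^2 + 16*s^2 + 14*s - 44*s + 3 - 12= -6*a^3 + 15*a^2 + 12*a - 4*s^3 + s^2*(23 - 29*a) + s*(-31*a^2 + 83*a - 30) - 9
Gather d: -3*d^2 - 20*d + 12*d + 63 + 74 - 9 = -3*d^2 - 8*d + 128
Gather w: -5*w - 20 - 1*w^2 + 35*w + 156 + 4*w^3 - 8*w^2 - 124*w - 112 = 4*w^3 - 9*w^2 - 94*w + 24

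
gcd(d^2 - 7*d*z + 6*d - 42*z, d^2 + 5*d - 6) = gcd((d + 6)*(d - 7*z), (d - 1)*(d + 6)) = d + 6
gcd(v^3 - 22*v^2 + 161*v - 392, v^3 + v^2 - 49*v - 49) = v - 7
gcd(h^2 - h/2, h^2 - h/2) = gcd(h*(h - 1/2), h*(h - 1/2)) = h^2 - h/2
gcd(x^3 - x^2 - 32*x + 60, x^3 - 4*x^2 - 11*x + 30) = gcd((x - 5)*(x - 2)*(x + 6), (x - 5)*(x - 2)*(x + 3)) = x^2 - 7*x + 10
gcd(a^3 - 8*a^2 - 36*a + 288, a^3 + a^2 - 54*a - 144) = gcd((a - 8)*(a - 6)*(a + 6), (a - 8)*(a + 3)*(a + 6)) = a^2 - 2*a - 48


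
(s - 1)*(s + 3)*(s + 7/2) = s^3 + 11*s^2/2 + 4*s - 21/2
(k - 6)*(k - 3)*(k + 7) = k^3 - 2*k^2 - 45*k + 126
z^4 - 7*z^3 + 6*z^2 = z^2*(z - 6)*(z - 1)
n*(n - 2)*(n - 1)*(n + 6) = n^4 + 3*n^3 - 16*n^2 + 12*n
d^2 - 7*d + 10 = (d - 5)*(d - 2)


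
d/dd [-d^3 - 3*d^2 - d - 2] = -3*d^2 - 6*d - 1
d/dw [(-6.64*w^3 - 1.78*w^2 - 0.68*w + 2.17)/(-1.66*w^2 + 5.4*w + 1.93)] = (11.0224*w^4 - 71.712*w^3 - 49.1864*w^2 + 0.333600000000001*w - 13.0304)/(2.7556*w^4 - 17.928*w^3 + 22.7524*w^2 + 20.844*w + 3.7249)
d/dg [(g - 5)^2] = 2*g - 10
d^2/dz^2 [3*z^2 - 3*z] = 6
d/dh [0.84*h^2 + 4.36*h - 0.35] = 1.68*h + 4.36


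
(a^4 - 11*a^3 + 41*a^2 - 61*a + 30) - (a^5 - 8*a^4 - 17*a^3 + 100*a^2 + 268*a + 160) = -a^5 + 9*a^4 + 6*a^3 - 59*a^2 - 329*a - 130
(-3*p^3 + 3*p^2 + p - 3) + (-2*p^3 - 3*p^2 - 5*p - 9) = -5*p^3 - 4*p - 12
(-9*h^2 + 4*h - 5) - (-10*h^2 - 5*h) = h^2 + 9*h - 5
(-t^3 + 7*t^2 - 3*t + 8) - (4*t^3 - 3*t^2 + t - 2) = -5*t^3 + 10*t^2 - 4*t + 10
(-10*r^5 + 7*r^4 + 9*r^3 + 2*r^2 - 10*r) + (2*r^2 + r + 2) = -10*r^5 + 7*r^4 + 9*r^3 + 4*r^2 - 9*r + 2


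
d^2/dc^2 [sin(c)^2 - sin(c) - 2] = sin(c) + 2*cos(2*c)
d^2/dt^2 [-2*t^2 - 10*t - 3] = -4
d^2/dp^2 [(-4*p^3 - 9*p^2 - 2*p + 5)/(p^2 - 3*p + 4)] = 2*(-49*p^3 + 267*p^2 - 213*p - 143)/(p^6 - 9*p^5 + 39*p^4 - 99*p^3 + 156*p^2 - 144*p + 64)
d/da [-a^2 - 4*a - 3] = -2*a - 4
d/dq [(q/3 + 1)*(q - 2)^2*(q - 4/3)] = 4*q^3/3 - 7*q^2/3 - 40*q/9 + 68/9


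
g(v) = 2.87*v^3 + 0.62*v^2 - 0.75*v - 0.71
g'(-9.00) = 685.50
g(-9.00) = -2035.97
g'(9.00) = 707.82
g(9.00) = 2134.99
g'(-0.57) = 1.34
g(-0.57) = -0.61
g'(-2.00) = 31.21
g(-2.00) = -19.69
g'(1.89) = 32.35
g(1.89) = 19.46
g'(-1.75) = 23.45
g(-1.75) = -12.88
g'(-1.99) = 30.88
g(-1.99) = -19.38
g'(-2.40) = 45.87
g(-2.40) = -35.01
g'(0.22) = -0.06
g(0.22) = -0.81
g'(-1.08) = 7.95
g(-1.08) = -2.79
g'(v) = 8.61*v^2 + 1.24*v - 0.75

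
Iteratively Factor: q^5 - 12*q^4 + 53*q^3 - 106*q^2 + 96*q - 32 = (q - 4)*(q^4 - 8*q^3 + 21*q^2 - 22*q + 8) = (q - 4)^2*(q^3 - 4*q^2 + 5*q - 2) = (q - 4)^2*(q - 1)*(q^2 - 3*q + 2) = (q - 4)^2*(q - 2)*(q - 1)*(q - 1)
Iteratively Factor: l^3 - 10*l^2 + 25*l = (l)*(l^2 - 10*l + 25) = l*(l - 5)*(l - 5)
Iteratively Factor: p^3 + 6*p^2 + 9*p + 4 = (p + 4)*(p^2 + 2*p + 1) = (p + 1)*(p + 4)*(p + 1)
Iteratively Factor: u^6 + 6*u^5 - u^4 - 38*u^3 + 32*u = (u + 1)*(u^5 + 5*u^4 - 6*u^3 - 32*u^2 + 32*u) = (u - 2)*(u + 1)*(u^4 + 7*u^3 + 8*u^2 - 16*u) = u*(u - 2)*(u + 1)*(u^3 + 7*u^2 + 8*u - 16) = u*(u - 2)*(u + 1)*(u + 4)*(u^2 + 3*u - 4) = u*(u - 2)*(u + 1)*(u + 4)^2*(u - 1)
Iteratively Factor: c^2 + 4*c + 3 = (c + 1)*(c + 3)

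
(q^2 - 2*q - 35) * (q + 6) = q^3 + 4*q^2 - 47*q - 210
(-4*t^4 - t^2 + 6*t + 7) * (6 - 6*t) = 24*t^5 - 24*t^4 + 6*t^3 - 42*t^2 - 6*t + 42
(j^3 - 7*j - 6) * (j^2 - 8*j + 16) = j^5 - 8*j^4 + 9*j^3 + 50*j^2 - 64*j - 96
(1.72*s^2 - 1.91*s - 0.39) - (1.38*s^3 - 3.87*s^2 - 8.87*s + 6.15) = -1.38*s^3 + 5.59*s^2 + 6.96*s - 6.54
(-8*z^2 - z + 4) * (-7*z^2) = 56*z^4 + 7*z^3 - 28*z^2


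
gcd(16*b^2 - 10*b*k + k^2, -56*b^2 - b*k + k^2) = 8*b - k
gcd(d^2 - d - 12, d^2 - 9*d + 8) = 1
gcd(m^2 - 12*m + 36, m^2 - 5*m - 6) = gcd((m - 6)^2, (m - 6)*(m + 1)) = m - 6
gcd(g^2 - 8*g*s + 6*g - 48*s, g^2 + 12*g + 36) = g + 6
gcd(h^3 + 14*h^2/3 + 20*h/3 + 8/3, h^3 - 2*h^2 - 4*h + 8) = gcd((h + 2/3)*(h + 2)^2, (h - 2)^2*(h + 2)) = h + 2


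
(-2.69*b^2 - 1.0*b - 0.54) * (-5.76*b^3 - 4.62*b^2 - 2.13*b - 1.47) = 15.4944*b^5 + 18.1878*b^4 + 13.4601*b^3 + 8.5791*b^2 + 2.6202*b + 0.7938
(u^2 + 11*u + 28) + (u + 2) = u^2 + 12*u + 30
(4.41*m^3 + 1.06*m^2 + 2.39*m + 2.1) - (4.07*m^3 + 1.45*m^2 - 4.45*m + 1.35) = 0.34*m^3 - 0.39*m^2 + 6.84*m + 0.75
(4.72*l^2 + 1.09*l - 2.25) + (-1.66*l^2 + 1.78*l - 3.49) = 3.06*l^2 + 2.87*l - 5.74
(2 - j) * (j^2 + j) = -j^3 + j^2 + 2*j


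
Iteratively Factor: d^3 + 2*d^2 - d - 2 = (d - 1)*(d^2 + 3*d + 2) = (d - 1)*(d + 2)*(d + 1)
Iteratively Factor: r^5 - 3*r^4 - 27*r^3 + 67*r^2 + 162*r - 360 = (r + 3)*(r^4 - 6*r^3 - 9*r^2 + 94*r - 120) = (r - 2)*(r + 3)*(r^3 - 4*r^2 - 17*r + 60) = (r - 3)*(r - 2)*(r + 3)*(r^2 - r - 20) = (r - 5)*(r - 3)*(r - 2)*(r + 3)*(r + 4)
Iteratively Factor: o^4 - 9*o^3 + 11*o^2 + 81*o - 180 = (o - 3)*(o^3 - 6*o^2 - 7*o + 60) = (o - 3)*(o + 3)*(o^2 - 9*o + 20) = (o - 5)*(o - 3)*(o + 3)*(o - 4)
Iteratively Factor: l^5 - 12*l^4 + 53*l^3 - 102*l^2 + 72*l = (l - 2)*(l^4 - 10*l^3 + 33*l^2 - 36*l) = (l - 3)*(l - 2)*(l^3 - 7*l^2 + 12*l) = l*(l - 3)*(l - 2)*(l^2 - 7*l + 12) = l*(l - 3)^2*(l - 2)*(l - 4)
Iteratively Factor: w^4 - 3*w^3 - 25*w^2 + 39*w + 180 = (w + 3)*(w^3 - 6*w^2 - 7*w + 60) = (w + 3)^2*(w^2 - 9*w + 20) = (w - 5)*(w + 3)^2*(w - 4)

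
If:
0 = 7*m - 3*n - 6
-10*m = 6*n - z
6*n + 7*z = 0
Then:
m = 48/91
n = -10/13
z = 60/91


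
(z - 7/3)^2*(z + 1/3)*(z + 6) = z^4 + 5*z^3/3 - 199*z^2/9 + 679*z/27 + 98/9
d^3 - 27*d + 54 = (d - 3)^2*(d + 6)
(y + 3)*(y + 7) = y^2 + 10*y + 21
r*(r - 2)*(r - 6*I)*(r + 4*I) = r^4 - 2*r^3 - 2*I*r^3 + 24*r^2 + 4*I*r^2 - 48*r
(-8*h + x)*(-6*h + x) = 48*h^2 - 14*h*x + x^2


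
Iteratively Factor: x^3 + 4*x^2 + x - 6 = (x + 2)*(x^2 + 2*x - 3) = (x + 2)*(x + 3)*(x - 1)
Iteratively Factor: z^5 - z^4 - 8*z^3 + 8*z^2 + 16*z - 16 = (z + 2)*(z^4 - 3*z^3 - 2*z^2 + 12*z - 8) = (z + 2)^2*(z^3 - 5*z^2 + 8*z - 4) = (z - 2)*(z + 2)^2*(z^2 - 3*z + 2) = (z - 2)^2*(z + 2)^2*(z - 1)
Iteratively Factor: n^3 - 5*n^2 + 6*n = (n - 2)*(n^2 - 3*n) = (n - 3)*(n - 2)*(n)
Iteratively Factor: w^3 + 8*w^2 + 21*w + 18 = (w + 3)*(w^2 + 5*w + 6) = (w + 3)^2*(w + 2)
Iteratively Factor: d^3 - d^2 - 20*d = (d + 4)*(d^2 - 5*d) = (d - 5)*(d + 4)*(d)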